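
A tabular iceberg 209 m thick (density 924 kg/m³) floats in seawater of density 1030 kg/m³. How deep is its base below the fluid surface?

Draft d = t ρ_obj/ρ_fluid = 209 m × 924/1030 = 187 m.

187 m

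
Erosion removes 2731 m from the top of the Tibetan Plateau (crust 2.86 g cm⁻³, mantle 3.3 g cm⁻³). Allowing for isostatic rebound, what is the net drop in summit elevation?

364 m

Rebound u = e ρ_c/ρ_m = 2731 m × 2.86/3.3 = 2367 m.
Net surface drop = e − u = 2731 m − 2367 m = e (ρ_m − ρ_c)/ρ_m = 364 m.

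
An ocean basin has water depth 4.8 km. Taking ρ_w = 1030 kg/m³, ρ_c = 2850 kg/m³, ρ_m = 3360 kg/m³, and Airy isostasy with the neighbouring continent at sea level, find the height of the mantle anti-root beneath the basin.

17.1 km

Equating mass per unit area of the two columns: replacing crust with seawater at the top is compensated by replacing crust with mantle at the base: d (ρ_c − ρ_w) = a (ρ_m − ρ_c).
a = d (ρ_c − ρ_w)/(ρ_m − ρ_c) = 4.8 km × 1820/510 = 17.1 km.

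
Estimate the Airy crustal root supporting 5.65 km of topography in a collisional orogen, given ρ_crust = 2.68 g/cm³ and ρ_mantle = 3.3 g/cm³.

For local isostatic compensation: the weight of the topography is balanced by the buoyancy of the root, ρ_c h = (ρ_m − ρ_c) r.
r = h · ρ_c / (ρ_m − ρ_c) = 5.65 km × 2.68 / (3.3 − 2.68) = 24.4 km.

24.4 km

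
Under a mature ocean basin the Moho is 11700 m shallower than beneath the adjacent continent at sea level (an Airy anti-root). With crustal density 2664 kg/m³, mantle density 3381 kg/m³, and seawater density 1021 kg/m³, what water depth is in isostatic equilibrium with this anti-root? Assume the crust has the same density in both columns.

5110 m

Replacing a thickness d of crust by seawater at the top must be balanced by replacing crust with mantle at the base: d (ρ_c − ρ_w) = a (ρ_m − ρ_c).
d = a (ρ_m − ρ_c)/(ρ_c − ρ_w) = 11700 m × 717/1643 = 5110 m.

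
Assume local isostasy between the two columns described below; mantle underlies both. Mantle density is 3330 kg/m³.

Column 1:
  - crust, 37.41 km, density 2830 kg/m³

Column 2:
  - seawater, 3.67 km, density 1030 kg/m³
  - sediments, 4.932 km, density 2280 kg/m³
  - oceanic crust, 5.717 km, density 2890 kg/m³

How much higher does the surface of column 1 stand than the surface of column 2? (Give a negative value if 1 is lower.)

0.772 km

For any compensation level in the mantle, the mantle terms cancel and isostasy reduces to e = (Σt_1 − Σt_2) − (Σ(ρt)_1 − Σ(ρt)_2) / ρ_m.
Σt_1 = 37.41 km; Σt_2 = 14.319 km; Σ(ρt)_1 = 105870.3; Σ(ρt)_2 = 31547.19 (in km·kg/m³).
e = (37.41 − 14.319) − (105870.3 − 31547.19) / 3330 = 0.772 km.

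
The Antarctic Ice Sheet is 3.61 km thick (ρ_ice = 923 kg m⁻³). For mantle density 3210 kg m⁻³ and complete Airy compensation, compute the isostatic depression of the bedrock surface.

1.04 km

Isostatic balance requires: the ice load ρ_ice t is balanced by mantle displaced below, ρ_m s.
s = t ρ_ice / ρ_m = 3.61 km × 923/3210 = 1.04 km.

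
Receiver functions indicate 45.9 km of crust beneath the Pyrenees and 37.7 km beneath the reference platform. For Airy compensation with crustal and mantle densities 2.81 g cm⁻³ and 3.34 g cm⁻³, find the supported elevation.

Excess crust Δ = 45.9 km − 37.7 km = 8.2 km, split between elevation h and root r with h + r = Δ.
Airy balance ρ_c h = (ρ_m − ρ_c) r gives r = h ρ_c/(ρ_m − ρ_c), so h (1 + ρ_c/(ρ_m − ρ_c)) = Δ, i.e. h = Δ (ρ_m − ρ_c)/ρ_m.
h = 8.2 km × 0.53/3.34 = 1.3 km.

1.3 km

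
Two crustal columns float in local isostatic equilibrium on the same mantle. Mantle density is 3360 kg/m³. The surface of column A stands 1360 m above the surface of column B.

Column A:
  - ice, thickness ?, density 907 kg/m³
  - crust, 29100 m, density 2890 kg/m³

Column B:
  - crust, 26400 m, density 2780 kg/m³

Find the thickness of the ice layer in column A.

2530 m

Take the compensation level at the base of the deeper column (depth z_c below the surface of column A) and equate Σ ρ_i t_i down to z_c; mantle fills any gap and the z_c terms cancel.
Column A: x×907 + 29100×2890 + (z_c − 29100 − x)×3360
Column B: 1360×0 + 26400×2780 + (z_c − 1360 − 26400)×3360
The z_c×3360 term appears on both sides and cancels. Collect the known terms of each column as K = Σ(ρt)_known − 3360 × (depth of known layers): K_A = 84099000 − 3360×29100 = −13677000; K_B = 73392000 − 3360×(1360 + 26400) = −19881600.
Balance: K_A − x×(3360 − 907) = K_B, so x = (K_A − K_B)/(3360 − 907) = 6204600/2453 = 2530 m.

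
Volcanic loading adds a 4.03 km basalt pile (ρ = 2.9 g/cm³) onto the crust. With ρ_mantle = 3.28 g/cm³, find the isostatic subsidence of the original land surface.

Subaerial loading: s = t ρ_load / ρ_m.
s = 4.03 km × 2.9/3.28 = 3.56 km.

3.56 km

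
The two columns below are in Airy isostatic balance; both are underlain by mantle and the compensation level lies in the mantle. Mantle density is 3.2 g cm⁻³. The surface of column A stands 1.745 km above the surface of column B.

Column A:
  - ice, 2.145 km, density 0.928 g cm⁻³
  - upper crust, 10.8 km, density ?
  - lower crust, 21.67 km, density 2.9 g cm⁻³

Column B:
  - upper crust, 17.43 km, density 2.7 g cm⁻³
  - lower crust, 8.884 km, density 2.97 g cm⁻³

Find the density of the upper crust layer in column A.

Take the compensation level at the base of the deeper column (depth z_c below the surface of column A) and equate Σ ρ_i t_i down to z_c; mantle fills any gap and the z_c terms cancel.
Column A: 2.145×0.928 + 10.8×ρ + 21.67×2.9 + (z_c − 34.615)×3.2
Column B: 1.745×0 + 17.43×2.7 + 8.884×2.97 + (z_c − 1.745 − 26.314)×3.2
The z_c×3.2 term appears on both sides and cancels. Collect the known terms of each column as K = Σ(ρt)_known − 3.2 × (depth of known layers): K_A = 64.83356 − 3.2×34.615 = −45.93444; K_B = 73.44648 − 3.2×(1.745 + 26.314) = −16.34232.
Balance: K_A + 10.8×ρ = K_B, so ρ = (K_B − K_A)/10.8 = 29.5921/10.8 = 2.74 g cm⁻³.

2.74 g cm⁻³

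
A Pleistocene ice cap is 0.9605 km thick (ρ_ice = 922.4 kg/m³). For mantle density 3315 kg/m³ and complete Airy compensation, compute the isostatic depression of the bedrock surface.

0.267 km

For local isostatic compensation: the ice load ρ_ice t is balanced by mantle displaced below, ρ_m s.
s = t ρ_ice / ρ_m = 0.9605 km × 922.4/3315 = 0.267 km.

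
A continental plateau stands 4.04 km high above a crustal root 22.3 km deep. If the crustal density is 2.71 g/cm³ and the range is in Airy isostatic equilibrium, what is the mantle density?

3.2 g/cm³

Airy balance: ρ_c h = (ρ_m − ρ_c) r → ρ_m = ρ_c (1 + h/r).
ρ_m = 2.71 × (1 + 4.04 km/22.3 km) = 3.2 g/cm³.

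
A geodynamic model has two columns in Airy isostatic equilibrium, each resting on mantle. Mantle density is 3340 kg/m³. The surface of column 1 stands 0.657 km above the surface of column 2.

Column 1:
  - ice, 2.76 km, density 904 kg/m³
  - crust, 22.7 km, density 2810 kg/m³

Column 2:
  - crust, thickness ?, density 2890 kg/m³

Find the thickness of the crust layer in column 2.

36.8 km

Take the compensation level at the base of the deeper column (depth z_c below the surface of column 1) and equate Σ ρ_i t_i down to z_c; mantle fills any gap and the z_c terms cancel.
Column 1: 2.76×904 + 22.7×2810 + (z_c − 25.46)×3340
Column 2: 0.657×0 + x×2890 + (z_c − 0.657 − 0 − x)×3340
The z_c×3340 term appears on both sides and cancels. Collect the known terms of each column as K = Σ(ρt)_known − 3340 × (depth of known layers): K_1 = 66282.04 − 3340×25.46 = −18754.36; K_2 = 0 − 3340×(0.657 + 0) = −2194.38.
Balance: K_1 = K_2 − x×(3340 − 2890), so x = (K_2 − K_1)/(3340 − 2890) = 16560/450 = 36.8 km.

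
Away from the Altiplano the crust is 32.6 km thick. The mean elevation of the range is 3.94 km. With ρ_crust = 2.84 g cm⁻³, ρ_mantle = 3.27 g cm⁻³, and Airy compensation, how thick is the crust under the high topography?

Root depth r = h ρ_c / (ρ_m − ρ_c) = 3.94 km × 2.84 / 0.43 = 26.02 km.
Total thickness = T + h + r = 32.6 km + 3.94 km + 26.02 km = 62.6 km.

62.6 km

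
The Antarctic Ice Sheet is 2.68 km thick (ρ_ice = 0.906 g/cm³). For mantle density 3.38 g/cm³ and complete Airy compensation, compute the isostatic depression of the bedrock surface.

0.718 km

Equating mass per unit area of the two columns: the ice load ρ_ice t is balanced by mantle displaced below, ρ_m s.
s = t ρ_ice / ρ_m = 2.68 km × 0.906/3.38 = 0.718 km.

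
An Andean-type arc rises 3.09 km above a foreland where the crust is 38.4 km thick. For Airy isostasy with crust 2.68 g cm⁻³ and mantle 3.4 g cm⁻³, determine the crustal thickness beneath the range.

53 km

Root depth r = h ρ_c / (ρ_m − ρ_c) = 3.09 km × 2.68 / 0.72 = 11.5 km.
Total thickness = T + h + r = 38.4 km + 3.09 km + 11.5 km = 53 km.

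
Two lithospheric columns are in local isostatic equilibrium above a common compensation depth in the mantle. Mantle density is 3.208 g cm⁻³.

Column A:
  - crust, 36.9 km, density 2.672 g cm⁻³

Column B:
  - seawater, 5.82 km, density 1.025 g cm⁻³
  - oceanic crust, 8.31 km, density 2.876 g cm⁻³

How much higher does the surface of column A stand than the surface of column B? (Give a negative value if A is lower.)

1.34 km

For any compensation level in the mantle, the mantle terms cancel and isostasy reduces to e = (Σt_A − Σt_B) − (Σ(ρt)_A − Σ(ρt)_B) / ρ_m.
Σt_A = 36.9 km; Σt_B = 14.13 km; Σ(ρt)_A = 98.5968; Σ(ρt)_B = 29.86506 (in km·g cm⁻³).
e = (36.9 − 14.13) − (98.5968 − 29.86506) / 3.208 = 1.34 km.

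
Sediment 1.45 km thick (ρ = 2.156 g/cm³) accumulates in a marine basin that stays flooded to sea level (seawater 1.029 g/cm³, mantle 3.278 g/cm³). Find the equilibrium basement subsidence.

0.727 km

Submarine loading: the sediment displaces seawater, and the subsidence is in turn flooded, so s (ρ_m − ρ_w) = t (ρ_sed − ρ_w).
s = 1.45 km × (2.156 − 1.029) / (3.278 − 1.029) = 0.727 km.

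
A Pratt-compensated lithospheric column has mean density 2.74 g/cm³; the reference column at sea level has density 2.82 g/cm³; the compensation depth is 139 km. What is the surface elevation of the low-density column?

4.06 km

ρ_ref D = ρ (D + h) → h = D (ρ_ref − ρ)/ρ.
h = 139 km × (2.82 − 2.74)/2.74 = 4.06 km.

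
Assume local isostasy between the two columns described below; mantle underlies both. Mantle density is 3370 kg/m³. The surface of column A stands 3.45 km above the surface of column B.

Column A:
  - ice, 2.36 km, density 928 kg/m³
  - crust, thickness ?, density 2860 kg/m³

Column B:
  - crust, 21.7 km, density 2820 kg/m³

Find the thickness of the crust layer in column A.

Take the compensation level at the base of the deeper column (depth z_c below the surface of column A) and equate Σ ρ_i t_i down to z_c; mantle fills any gap and the z_c terms cancel.
Column A: 2.36×928 + x×2860 + (z_c − 2.36 − x)×3370
Column B: 3.45×0 + 21.7×2820 + (z_c − 3.45 − 21.7)×3370
The z_c×3370 term appears on both sides and cancels. Collect the known terms of each column as K = Σ(ρt)_known − 3370 × (depth of known layers): K_A = 2190.08 − 3370×2.36 = −5763.12; K_B = 61194 − 3370×(3.45 + 21.7) = −23561.5.
Balance: K_A − x×(3370 − 2860) = K_B, so x = (K_A − K_B)/(3370 − 2860) = 17798.4/510 = 34.9 km.

34.9 km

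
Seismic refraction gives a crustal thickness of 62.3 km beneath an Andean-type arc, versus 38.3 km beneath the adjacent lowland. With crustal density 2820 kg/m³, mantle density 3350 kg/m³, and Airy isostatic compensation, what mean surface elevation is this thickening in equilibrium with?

Excess crust Δ = 62.3 km − 38.3 km = 24 km, split between elevation h and root r with h + r = Δ.
Airy balance ρ_c h = (ρ_m − ρ_c) r gives r = h ρ_c/(ρ_m − ρ_c), so h (1 + ρ_c/(ρ_m − ρ_c)) = Δ, i.e. h = Δ (ρ_m − ρ_c)/ρ_m.
h = 24 km × 530/3350 = 3.8 km.

3.8 km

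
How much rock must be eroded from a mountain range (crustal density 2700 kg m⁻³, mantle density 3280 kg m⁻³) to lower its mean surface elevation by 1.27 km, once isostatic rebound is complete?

Net drop Δ = e − u = e − e ρ_c/ρ_m = e (ρ_m − ρ_c)/ρ_m.
e = Δ ρ_m/(ρ_m − ρ_c) = 1.27 km × 3280/580 = 7.18 km.

7.18 km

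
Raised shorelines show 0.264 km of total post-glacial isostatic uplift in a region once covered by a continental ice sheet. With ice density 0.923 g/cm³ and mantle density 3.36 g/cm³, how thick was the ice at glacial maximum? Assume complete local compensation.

u = t ρ_ice/ρ_m → t = u ρ_m/ρ_ice = 0.264 km × 3.36/0.923 = 0.961 km.

0.961 km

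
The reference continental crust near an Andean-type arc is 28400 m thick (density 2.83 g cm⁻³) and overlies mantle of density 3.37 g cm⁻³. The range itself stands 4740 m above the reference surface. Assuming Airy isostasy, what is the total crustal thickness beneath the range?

Root depth r = h ρ_c / (ρ_m − ρ_c) = 4740 m × 2.83 / 0.54 = 24840 m.
Total thickness = T + h + r = 28400 m + 4740 m + 24840 m = 58000 m.

58000 m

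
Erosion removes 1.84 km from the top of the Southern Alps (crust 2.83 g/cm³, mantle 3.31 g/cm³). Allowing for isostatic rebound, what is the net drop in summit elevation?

0.267 km

Rebound u = e ρ_c/ρ_m = 1.84 km × 2.83/3.31 = 1.573 km.
Net surface drop = e − u = 1.84 km − 1.573 km = e (ρ_m − ρ_c)/ρ_m = 0.267 km.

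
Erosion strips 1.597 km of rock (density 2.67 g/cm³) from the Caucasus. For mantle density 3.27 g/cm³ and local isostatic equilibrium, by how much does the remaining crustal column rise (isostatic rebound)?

1.3 km

Unloading: uplift u = e ρ_c/ρ_m = 1.597 km × 2.67/3.27 = 1.3 km.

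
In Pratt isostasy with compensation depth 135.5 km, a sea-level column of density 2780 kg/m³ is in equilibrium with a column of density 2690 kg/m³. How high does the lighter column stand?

ρ_ref D = ρ (D + h) → h = D (ρ_ref − ρ)/ρ.
h = 135.5 km × (2780 − 2690)/2690 = 4.53 km.

4.53 km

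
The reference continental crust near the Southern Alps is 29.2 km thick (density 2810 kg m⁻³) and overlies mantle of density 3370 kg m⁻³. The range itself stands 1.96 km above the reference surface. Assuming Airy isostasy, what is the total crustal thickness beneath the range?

41 km

Root depth r = h ρ_c / (ρ_m − ρ_c) = 1.96 km × 2810 / 560 = 9.835 km.
Total thickness = T + h + r = 29.2 km + 1.96 km + 9.835 km = 41 km.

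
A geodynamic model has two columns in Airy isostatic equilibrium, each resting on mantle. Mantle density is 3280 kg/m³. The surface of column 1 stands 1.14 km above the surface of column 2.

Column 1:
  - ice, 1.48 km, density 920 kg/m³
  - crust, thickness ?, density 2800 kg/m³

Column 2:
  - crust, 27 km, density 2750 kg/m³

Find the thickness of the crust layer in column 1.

Take the compensation level at the base of the deeper column (depth z_c below the surface of column 1) and equate Σ ρ_i t_i down to z_c; mantle fills any gap and the z_c terms cancel.
Column 1: 1.48×920 + x×2800 + (z_c − 1.48 − x)×3280
Column 2: 1.14×0 + 27×2750 + (z_c − 1.14 − 27)×3280
The z_c×3280 term appears on both sides and cancels. Collect the known terms of each column as K = Σ(ρt)_known − 3280 × (depth of known layers): K_1 = 1361.6 − 3280×1.48 = −3492.8; K_2 = 74250 − 3280×(1.14 + 27) = −18049.2.
Balance: K_1 − x×(3280 − 2800) = K_2, so x = (K_1 − K_2)/(3280 − 2800) = 14556.4/480 = 30.3 km.

30.3 km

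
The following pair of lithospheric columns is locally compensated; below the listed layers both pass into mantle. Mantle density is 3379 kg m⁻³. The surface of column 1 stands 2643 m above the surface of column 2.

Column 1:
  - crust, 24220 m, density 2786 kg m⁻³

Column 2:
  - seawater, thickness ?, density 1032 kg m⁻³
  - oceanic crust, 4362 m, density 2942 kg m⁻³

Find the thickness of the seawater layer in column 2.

Take the compensation level at the base of the deeper column (depth z_c below the surface of column 1) and equate Σ ρ_i t_i down to z_c; mantle fills any gap and the z_c terms cancel.
Column 1: 24220×2786 + (z_c − 24220)×3379
Column 2: 2643×0 + x×1032 + 4362×2942 + (z_c − 2643 − 4362 − x)×3379
The z_c×3379 term appears on both sides and cancels. Collect the known terms of each column as K = Σ(ρt)_known − 3379 × (depth of known layers): K_1 = 67476920 − 3379×24220 = −14362460; K_2 = 12833004 − 3379×(2643 + 4362) = −10836891.
Balance: K_1 = K_2 − x×(3379 − 1032), so x = (K_2 − K_1)/(3379 − 1032) = 3525570/2347 = 1500 m.

1500 m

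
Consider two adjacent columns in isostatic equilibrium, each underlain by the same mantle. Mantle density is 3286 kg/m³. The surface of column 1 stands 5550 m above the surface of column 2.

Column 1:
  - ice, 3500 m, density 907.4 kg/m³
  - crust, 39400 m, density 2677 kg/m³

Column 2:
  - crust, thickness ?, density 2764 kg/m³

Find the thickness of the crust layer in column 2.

27000 m

Take the compensation level at the base of the deeper column (depth z_c below the surface of column 1) and equate Σ ρ_i t_i down to z_c; mantle fills any gap and the z_c terms cancel.
Column 1: 3500×907.4 + 39400×2677 + (z_c − 42900)×3286
Column 2: 5550×0 + x×2764 + (z_c − 5550 − 0 − x)×3286
The z_c×3286 term appears on both sides and cancels. Collect the known terms of each column as K = Σ(ρt)_known − 3286 × (depth of known layers): K_1 = 108649700 − 3286×42900 = −32319700; K_2 = 0 − 3286×(5550 + 0) = −18237300.
Balance: K_1 = K_2 − x×(3286 − 2764), so x = (K_2 − K_1)/(3286 − 2764) = 14082400/522 = 27000 m.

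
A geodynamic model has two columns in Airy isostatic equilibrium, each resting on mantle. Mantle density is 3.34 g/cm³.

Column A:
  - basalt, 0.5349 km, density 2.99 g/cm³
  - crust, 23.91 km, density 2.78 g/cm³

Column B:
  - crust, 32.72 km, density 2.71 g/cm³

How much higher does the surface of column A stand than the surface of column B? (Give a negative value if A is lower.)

−2.11 km

For any compensation level in the mantle, the mantle terms cancel and isostasy reduces to e = (Σt_A − Σt_B) − (Σ(ρt)_A − Σ(ρt)_B) / ρ_m.
Σt_A = 24.4449 km; Σt_B = 32.72 km; Σ(ρt)_A = 68.069151; Σ(ρt)_B = 88.6712 (in km·g/cm³).
e = (24.4449 − 32.72) − (68.069151 − 88.6712) / 3.34 = −2.11 km.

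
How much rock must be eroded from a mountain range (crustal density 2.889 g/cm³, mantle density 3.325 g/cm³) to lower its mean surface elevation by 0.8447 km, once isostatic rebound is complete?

Net drop Δ = e − u = e − e ρ_c/ρ_m = e (ρ_m − ρ_c)/ρ_m.
e = Δ ρ_m/(ρ_m − ρ_c) = 0.8447 km × 3.325/0.436 = 6.44 km.

6.44 km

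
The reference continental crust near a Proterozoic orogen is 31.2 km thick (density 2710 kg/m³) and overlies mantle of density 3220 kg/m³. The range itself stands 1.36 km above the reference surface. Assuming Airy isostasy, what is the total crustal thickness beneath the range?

39.8 km

Root depth r = h ρ_c / (ρ_m − ρ_c) = 1.36 km × 2710 / 510 = 7.227 km.
Total thickness = T + h + r = 31.2 km + 1.36 km + 7.227 km = 39.8 km.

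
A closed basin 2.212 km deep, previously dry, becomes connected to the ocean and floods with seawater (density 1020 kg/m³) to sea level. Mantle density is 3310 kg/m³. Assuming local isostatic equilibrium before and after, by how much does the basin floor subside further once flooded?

After flooding the water column is d + s deep. Its weight must equal the weight of mantle displaced by the extra subsidence s: (d + s) ρ_w = s ρ_m.
s = d ρ_w / (ρ_m − ρ_w) = 2.212 km × 1020/(3310 − 1020) = 0.985 km.

0.985 km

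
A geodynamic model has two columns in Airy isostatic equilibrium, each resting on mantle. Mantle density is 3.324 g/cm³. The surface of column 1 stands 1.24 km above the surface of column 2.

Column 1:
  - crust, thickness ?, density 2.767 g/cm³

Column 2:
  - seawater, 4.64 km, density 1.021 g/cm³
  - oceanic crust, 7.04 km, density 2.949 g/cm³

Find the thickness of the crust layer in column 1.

Take the compensation level at the base of the deeper column (depth z_c below the surface of column 1) and equate Σ ρ_i t_i down to z_c; mantle fills any gap and the z_c terms cancel.
Column 1: x×2.767 + (z_c − 0 − x)×3.324
Column 2: 1.24×0 + 4.64×1.021 + 7.04×2.949 + (z_c − 1.24 − 11.68)×3.324
The z_c×3.324 term appears on both sides and cancels. Collect the known terms of each column as K = Σ(ρt)_known − 3.324 × (depth of known layers): K_1 = 0 − 3.324×0 = 0; K_2 = 25.4984 − 3.324×(1.24 + 11.68) = −17.44768.
Balance: K_1 − x×(3.324 − 2.767) = K_2, so x = (K_1 − K_2)/(3.324 − 2.767) = 17.4477/0.557 = 31.3 km.

31.3 km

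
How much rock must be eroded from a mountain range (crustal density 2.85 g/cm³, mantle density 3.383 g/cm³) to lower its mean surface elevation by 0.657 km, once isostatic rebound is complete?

4.17 km

Net drop Δ = e − u = e − e ρ_c/ρ_m = e (ρ_m − ρ_c)/ρ_m.
e = Δ ρ_m/(ρ_m − ρ_c) = 0.657 km × 3.383/0.533 = 4.17 km.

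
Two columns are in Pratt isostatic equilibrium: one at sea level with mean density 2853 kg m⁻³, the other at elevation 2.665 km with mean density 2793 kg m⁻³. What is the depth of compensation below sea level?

ρ_ref D = ρ (D + h) → D (ρ_ref − ρ) = ρ h.
D = ρ h/(ρ_ref − ρ) = 2793 × 2.665 km/(2853 − 2793) = 124 km.

124 km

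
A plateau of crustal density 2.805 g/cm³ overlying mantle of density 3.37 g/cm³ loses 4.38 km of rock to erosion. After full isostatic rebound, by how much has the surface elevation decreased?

0.734 km

Rebound u = e ρ_c/ρ_m = 4.38 km × 2.805/3.37 = 3.646 km.
Net surface drop = e − u = 4.38 km − 3.646 km = e (ρ_m − ρ_c)/ρ_m = 0.734 km.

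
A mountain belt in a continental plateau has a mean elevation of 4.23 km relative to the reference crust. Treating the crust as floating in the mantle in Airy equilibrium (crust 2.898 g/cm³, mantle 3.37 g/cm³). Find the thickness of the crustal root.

Equating mass per unit area of the two columns: the weight of the topography is balanced by the buoyancy of the root, ρ_c h = (ρ_m − ρ_c) r.
r = h · ρ_c / (ρ_m − ρ_c) = 4.23 km × 2.898 / (3.37 − 2.898) = 26 km.

26 km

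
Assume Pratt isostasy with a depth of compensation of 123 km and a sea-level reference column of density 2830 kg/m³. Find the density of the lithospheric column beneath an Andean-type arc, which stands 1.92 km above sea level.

Pratt balance: ρ_ref D = ρ (D + h).
ρ = ρ_ref D/(D + h) = 2830 × 123 km/(123 km + 1.92 km) = 2790 kg/m³.

2790 kg/m³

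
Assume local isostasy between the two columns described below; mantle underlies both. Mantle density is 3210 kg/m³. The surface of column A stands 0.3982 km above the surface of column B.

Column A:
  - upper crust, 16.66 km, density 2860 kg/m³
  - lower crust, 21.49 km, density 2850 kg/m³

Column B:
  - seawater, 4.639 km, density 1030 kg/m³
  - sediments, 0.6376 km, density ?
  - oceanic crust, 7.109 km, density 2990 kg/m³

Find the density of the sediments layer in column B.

Take the compensation level at the base of the deeper column (depth z_c below the surface of column A) and equate Σ ρ_i t_i down to z_c; mantle fills any gap and the z_c terms cancel.
Column A: 16.66×2860 + 21.49×2850 + (z_c − 38.15)×3210
Column B: 0.3982×0 + 4.639×1030 + 0.6376×ρ + 7.109×2990 + (z_c − 0.3982 − 12.3856)×3210
The z_c×3210 term appears on both sides and cancels. Collect the known terms of each column as K = Σ(ρt)_known − 3210 × (depth of known layers): K_A = 108894.1 − 3210×38.15 = −13567.4; K_B = 26034.08 − 3210×(0.3982 + 12.3856) = −15001.918.
Balance: K_A = K_B + 0.6376×ρ, so ρ = (K_A − K_B)/0.6376 = 1434.52/0.6376 = 2250 kg/m³.

2250 kg/m³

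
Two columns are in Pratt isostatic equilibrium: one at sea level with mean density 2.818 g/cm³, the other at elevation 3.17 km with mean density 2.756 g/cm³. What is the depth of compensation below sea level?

ρ_ref D = ρ (D + h) → D (ρ_ref − ρ) = ρ h.
D = ρ h/(ρ_ref − ρ) = 2.756 × 3.17 km/(2.818 − 2.756) = 141 km.

141 km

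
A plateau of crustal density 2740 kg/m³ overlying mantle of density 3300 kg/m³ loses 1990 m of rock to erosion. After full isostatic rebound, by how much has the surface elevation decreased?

Rebound u = e ρ_c/ρ_m = 1990 m × 2740/3300 = 1652 m.
Net surface drop = e − u = 1990 m − 1652 m = e (ρ_m − ρ_c)/ρ_m = 338 m.

338 m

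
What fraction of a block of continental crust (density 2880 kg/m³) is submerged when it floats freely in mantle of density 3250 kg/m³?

Submerged fraction = ρ_obj/ρ_fluid = 2880/3250 = 88.6%.

88.6%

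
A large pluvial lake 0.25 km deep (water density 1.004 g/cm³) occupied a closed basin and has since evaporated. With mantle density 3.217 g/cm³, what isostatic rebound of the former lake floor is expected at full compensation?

u = d ρ_w/ρ_m = 0.25 km × 1.004/3.217 = 0.078 km.

0.078 km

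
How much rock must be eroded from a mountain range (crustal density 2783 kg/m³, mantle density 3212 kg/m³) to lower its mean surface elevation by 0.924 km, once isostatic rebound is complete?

Net drop Δ = e − u = e − e ρ_c/ρ_m = e (ρ_m − ρ_c)/ρ_m.
e = Δ ρ_m/(ρ_m − ρ_c) = 0.924 km × 3212/429 = 6.92 km.

6.92 km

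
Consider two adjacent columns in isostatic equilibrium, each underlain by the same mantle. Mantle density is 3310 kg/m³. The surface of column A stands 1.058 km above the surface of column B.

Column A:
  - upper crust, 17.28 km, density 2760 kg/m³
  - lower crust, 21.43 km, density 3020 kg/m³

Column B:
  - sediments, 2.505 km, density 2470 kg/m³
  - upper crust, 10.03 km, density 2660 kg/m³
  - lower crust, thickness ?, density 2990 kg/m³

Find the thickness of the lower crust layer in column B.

11.2 km

Take the compensation level at the base of the deeper column (depth z_c below the surface of column A) and equate Σ ρ_i t_i down to z_c; mantle fills any gap and the z_c terms cancel.
Column A: 17.28×2760 + 21.43×3020 + (z_c − 38.71)×3310
Column B: 1.058×0 + 2.505×2470 + 10.03×2660 + x×2990 + (z_c − 1.058 − 12.535 − x)×3310
The z_c×3310 term appears on both sides and cancels. Collect the known terms of each column as K = Σ(ρt)_known − 3310 × (depth of known layers): K_A = 112411.4 − 3310×38.71 = −15718.7; K_B = 32867.15 − 3310×(1.058 + 12.535) = −12125.68.
Balance: K_A = K_B − x×(3310 − 2990), so x = (K_B − K_A)/(3310 − 2990) = 3593.02/320 = 11.2 km.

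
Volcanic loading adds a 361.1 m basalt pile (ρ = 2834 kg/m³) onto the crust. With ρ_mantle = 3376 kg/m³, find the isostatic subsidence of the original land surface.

303 m

Subaerial loading: s = t ρ_load / ρ_m.
s = 361.1 m × 2834/3376 = 303 m.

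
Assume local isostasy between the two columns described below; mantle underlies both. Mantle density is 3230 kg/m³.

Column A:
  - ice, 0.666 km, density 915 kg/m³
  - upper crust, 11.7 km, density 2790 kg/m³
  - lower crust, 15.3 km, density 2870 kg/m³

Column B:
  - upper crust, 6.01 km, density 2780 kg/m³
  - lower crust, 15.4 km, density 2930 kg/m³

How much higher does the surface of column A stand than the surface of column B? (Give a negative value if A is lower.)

For any compensation level in the mantle, the mantle terms cancel and isostasy reduces to e = (Σt_A − Σt_B) − (Σ(ρt)_A − Σ(ρt)_B) / ρ_m.
Σt_A = 27.666 km; Σt_B = 21.41 km; Σ(ρt)_A = 77163.39; Σ(ρt)_B = 61829.8 (in km·kg/m³).
e = (27.666 − 21.41) − (77163.39 − 61829.8) / 3230 = 1.51 km.

1.51 km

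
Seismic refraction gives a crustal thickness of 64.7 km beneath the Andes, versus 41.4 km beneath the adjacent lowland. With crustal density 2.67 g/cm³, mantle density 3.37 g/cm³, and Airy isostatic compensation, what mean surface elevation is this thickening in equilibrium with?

Excess crust Δ = 64.7 km − 41.4 km = 23.3 km, split between elevation h and root r with h + r = Δ.
Airy balance ρ_c h = (ρ_m − ρ_c) r gives r = h ρ_c/(ρ_m − ρ_c), so h (1 + ρ_c/(ρ_m − ρ_c)) = Δ, i.e. h = Δ (ρ_m − ρ_c)/ρ_m.
h = 23.3 km × 0.7/3.37 = 4.84 km.

4.84 km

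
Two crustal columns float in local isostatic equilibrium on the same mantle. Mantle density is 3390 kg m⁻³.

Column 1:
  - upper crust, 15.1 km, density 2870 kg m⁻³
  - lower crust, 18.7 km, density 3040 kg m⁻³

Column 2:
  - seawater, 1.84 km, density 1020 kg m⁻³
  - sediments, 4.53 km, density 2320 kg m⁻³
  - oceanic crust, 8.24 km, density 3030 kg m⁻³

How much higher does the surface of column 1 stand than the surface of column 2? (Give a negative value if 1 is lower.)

For any compensation level in the mantle, the mantle terms cancel and isostasy reduces to e = (Σt_1 − Σt_2) − (Σ(ρt)_1 − Σ(ρt)_2) / ρ_m.
Σt_1 = 33.8 km; Σt_2 = 14.61 km; Σ(ρt)_1 = 100185; Σ(ρt)_2 = 37353.6 (in km·kg m⁻³).
e = (33.8 − 14.61) − (100185 − 37353.6) / 3390 = 0.656 km.

0.656 km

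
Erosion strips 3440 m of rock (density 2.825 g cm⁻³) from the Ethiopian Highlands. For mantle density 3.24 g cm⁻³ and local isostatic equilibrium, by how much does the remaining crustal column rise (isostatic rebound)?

Unloading: uplift u = e ρ_c/ρ_m = 3440 m × 2.825/3.24 = 3000 m.

3000 m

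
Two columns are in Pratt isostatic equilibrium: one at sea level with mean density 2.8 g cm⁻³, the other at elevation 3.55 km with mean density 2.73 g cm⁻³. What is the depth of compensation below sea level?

ρ_ref D = ρ (D + h) → D (ρ_ref − ρ) = ρ h.
D = ρ h/(ρ_ref − ρ) = 2.73 × 3.55 km/(2.8 − 2.73) = 138 km.

138 km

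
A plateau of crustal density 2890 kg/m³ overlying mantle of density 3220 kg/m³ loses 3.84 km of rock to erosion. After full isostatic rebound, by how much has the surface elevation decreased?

0.394 km

Rebound u = e ρ_c/ρ_m = 3.84 km × 2890/3220 = 3.446 km.
Net surface drop = e − u = 3.84 km − 3.446 km = e (ρ_m − ρ_c)/ρ_m = 0.394 km.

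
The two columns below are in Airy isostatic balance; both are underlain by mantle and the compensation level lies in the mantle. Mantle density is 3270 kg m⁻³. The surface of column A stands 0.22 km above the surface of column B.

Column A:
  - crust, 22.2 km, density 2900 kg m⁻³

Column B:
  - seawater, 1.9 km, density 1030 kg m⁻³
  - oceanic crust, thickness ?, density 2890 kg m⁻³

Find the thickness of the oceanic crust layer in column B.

Take the compensation level at the base of the deeper column (depth z_c below the surface of column A) and equate Σ ρ_i t_i down to z_c; mantle fills any gap and the z_c terms cancel.
Column A: 22.2×2900 + (z_c − 22.2)×3270
Column B: 0.22×0 + 1.9×1030 + x×2890 + (z_c − 0.22 − 1.9 − x)×3270
The z_c×3270 term appears on both sides and cancels. Collect the known terms of each column as K = Σ(ρt)_known − 3270 × (depth of known layers): K_A = 64380 − 3270×22.2 = −8214; K_B = 1957 − 3270×(0.22 + 1.9) = −4975.4.
Balance: K_A = K_B − x×(3270 − 2890), so x = (K_B − K_A)/(3270 − 2890) = 3238.6/380 = 8.52 km.

8.52 km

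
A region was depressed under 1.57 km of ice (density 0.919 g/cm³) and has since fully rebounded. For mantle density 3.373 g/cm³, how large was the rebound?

Removing the load lets mantle flow back in; uplift u satisfies ρ_ice t = ρ_m u.
u = t ρ_ice/ρ_m = 1.57 km × 0.919/3.373 = 0.428 km.

0.428 km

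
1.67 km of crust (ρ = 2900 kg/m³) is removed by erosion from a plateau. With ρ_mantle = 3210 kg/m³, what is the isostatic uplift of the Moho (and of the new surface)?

1.51 km

Unloading: uplift u = e ρ_c/ρ_m = 1.67 km × 2900/3210 = 1.51 km.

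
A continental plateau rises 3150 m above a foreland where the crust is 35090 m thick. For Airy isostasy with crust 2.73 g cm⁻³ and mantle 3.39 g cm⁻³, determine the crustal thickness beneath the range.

Root depth r = h ρ_c / (ρ_m − ρ_c) = 3150 m × 2.73 / 0.66 = 13030 m.
Total thickness = T + h + r = 35090 m + 3150 m + 13030 m = 51300 m.

51300 m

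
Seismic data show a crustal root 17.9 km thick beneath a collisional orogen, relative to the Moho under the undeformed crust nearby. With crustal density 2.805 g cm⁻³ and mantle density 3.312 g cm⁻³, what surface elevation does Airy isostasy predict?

3.24 km

In Airy isostatic equilibrium: ρ_c h = (ρ_m − ρ_c) r.
h = r (ρ_m − ρ_c) / ρ_c = 17.9 km × (3.312 − 2.805) / 2.805 = 3.24 km.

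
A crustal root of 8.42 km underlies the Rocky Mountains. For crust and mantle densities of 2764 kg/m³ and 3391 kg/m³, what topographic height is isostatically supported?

Balancing pressure at the compensation depth: ρ_c h = (ρ_m − ρ_c) r.
h = r (ρ_m − ρ_c) / ρ_c = 8.42 km × (3391 − 2764) / 2764 = 1.91 km.

1.91 km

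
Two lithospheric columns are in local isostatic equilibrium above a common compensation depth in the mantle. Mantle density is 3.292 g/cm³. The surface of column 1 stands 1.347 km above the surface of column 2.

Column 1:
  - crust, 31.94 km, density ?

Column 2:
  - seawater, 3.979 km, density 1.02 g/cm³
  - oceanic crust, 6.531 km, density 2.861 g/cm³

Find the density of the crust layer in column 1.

Take the compensation level at the base of the deeper column (depth z_c below the surface of column 1) and equate Σ ρ_i t_i down to z_c; mantle fills any gap and the z_c terms cancel.
Column 1: 31.94×ρ + (z_c − 31.94)×3.292
Column 2: 1.347×0 + 3.979×1.02 + 6.531×2.861 + (z_c − 1.347 − 10.51)×3.292
The z_c×3.292 term appears on both sides and cancels. Collect the known terms of each column as K = Σ(ρt)_known − 3.292 × (depth of known layers): K_1 = 0 − 3.292×31.94 = −105.14648; K_2 = 22.743771 − 3.292×(1.347 + 10.51) = −16.289473.
Balance: K_1 + 31.94×ρ = K_2, so ρ = (K_2 − K_1)/31.94 = 88.857/31.94 = 2.78 g/cm³.

2.78 g/cm³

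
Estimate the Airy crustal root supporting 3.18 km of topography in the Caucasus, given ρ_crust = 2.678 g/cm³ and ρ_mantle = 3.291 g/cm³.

Isostatic balance requires: the weight of the topography is balanced by the buoyancy of the root, ρ_c h = (ρ_m − ρ_c) r.
r = h · ρ_c / (ρ_m − ρ_c) = 3.18 km × 2.678 / (3.291 − 2.678) = 13.9 km.

13.9 km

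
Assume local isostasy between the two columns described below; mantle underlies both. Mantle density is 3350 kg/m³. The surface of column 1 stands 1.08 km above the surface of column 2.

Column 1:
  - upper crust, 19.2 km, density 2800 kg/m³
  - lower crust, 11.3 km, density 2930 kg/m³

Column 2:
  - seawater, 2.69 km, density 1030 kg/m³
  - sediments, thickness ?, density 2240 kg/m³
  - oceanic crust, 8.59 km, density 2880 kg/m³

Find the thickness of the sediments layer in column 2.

1.27 km

Take the compensation level at the base of the deeper column (depth z_c below the surface of column 1) and equate Σ ρ_i t_i down to z_c; mantle fills any gap and the z_c terms cancel.
Column 1: 19.2×2800 + 11.3×2930 + (z_c − 30.5)×3350
Column 2: 1.08×0 + 2.69×1030 + x×2240 + 8.59×2880 + (z_c − 1.08 − 11.28 − x)×3350
The z_c×3350 term appears on both sides and cancels. Collect the known terms of each column as K = Σ(ρt)_known − 3350 × (depth of known layers): K_1 = 86869 − 3350×30.5 = −15306; K_2 = 27509.9 − 3350×(1.08 + 11.28) = −13896.1.
Balance: K_1 = K_2 − x×(3350 − 2240), so x = (K_2 − K_1)/(3350 − 2240) = 1409.9/1110 = 1.27 km.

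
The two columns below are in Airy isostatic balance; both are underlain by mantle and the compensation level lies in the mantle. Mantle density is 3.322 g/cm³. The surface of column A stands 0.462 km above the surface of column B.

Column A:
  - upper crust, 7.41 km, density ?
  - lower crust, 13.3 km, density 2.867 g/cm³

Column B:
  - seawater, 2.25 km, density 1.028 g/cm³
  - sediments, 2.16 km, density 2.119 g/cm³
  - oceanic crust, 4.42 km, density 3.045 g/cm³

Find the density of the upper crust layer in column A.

Take the compensation level at the base of the deeper column (depth z_c below the surface of column A) and equate Σ ρ_i t_i down to z_c; mantle fills any gap and the z_c terms cancel.
Column A: 7.41×ρ + 13.3×2.867 + (z_c − 20.71)×3.322
Column B: 0.462×0 + 2.25×1.028 + 2.16×2.119 + 4.42×3.045 + (z_c − 0.462 − 8.83)×3.322
The z_c×3.322 term appears on both sides and cancels. Collect the known terms of each column as K = Σ(ρt)_known − 3.322 × (depth of known layers): K_A = 38.1311 − 3.322×20.71 = −30.66752; K_B = 20.34894 − 3.322×(0.462 + 8.83) = −10.519084.
Balance: K_A + 7.41×ρ = K_B, so ρ = (K_B − K_A)/7.41 = 20.1484/7.41 = 2.72 g/cm³.

2.72 g/cm³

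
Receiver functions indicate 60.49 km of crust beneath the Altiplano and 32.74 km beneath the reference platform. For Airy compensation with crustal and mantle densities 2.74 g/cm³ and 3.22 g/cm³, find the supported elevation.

4.14 km

Excess crust Δ = 60.49 km − 32.74 km = 27.75 km, split between elevation h and root r with h + r = Δ.
Airy balance ρ_c h = (ρ_m − ρ_c) r gives r = h ρ_c/(ρ_m − ρ_c), so h (1 + ρ_c/(ρ_m − ρ_c)) = Δ, i.e. h = Δ (ρ_m − ρ_c)/ρ_m.
h = 27.75 km × 0.48/3.22 = 4.14 km.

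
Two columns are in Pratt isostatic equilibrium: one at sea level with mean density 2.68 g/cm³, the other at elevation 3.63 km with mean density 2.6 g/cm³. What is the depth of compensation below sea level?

118 km

ρ_ref D = ρ (D + h) → D (ρ_ref − ρ) = ρ h.
D = ρ h/(ρ_ref − ρ) = 2.6 × 3.63 km/(2.68 − 2.6) = 118 km.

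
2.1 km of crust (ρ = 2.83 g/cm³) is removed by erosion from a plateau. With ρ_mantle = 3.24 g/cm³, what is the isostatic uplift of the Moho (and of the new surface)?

1.83 km

Unloading: uplift u = e ρ_c/ρ_m = 2.1 km × 2.83/3.24 = 1.83 km.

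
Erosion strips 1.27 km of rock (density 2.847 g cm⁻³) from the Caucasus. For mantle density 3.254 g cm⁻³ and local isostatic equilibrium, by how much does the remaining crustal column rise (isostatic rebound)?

1.11 km

Unloading: uplift u = e ρ_c/ρ_m = 1.27 km × 2.847/3.254 = 1.11 km.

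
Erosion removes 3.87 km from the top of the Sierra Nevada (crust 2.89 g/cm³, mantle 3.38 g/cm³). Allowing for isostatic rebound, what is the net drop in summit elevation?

0.561 km

Rebound u = e ρ_c/ρ_m = 3.87 km × 2.89/3.38 = 3.309 km.
Net surface drop = e − u = 3.87 km − 3.309 km = e (ρ_m − ρ_c)/ρ_m = 0.561 km.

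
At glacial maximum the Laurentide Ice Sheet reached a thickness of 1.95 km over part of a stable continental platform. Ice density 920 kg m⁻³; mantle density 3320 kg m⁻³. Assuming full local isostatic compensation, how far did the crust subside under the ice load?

0.54 km

Equating mass per unit area of the two columns: the ice load ρ_ice t is balanced by mantle displaced below, ρ_m s.
s = t ρ_ice / ρ_m = 1.95 km × 920/3320 = 0.54 km.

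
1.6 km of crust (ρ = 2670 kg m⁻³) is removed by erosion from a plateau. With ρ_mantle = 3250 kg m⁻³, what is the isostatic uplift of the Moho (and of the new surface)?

Unloading: uplift u = e ρ_c/ρ_m = 1.6 km × 2670/3250 = 1.31 km.

1.31 km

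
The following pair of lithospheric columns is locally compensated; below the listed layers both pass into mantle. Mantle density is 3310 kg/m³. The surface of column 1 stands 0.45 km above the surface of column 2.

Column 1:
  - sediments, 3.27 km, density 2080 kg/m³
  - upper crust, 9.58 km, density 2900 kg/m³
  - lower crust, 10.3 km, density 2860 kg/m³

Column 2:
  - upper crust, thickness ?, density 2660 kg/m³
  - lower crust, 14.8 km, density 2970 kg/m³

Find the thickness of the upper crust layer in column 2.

Take the compensation level at the base of the deeper column (depth z_c below the surface of column 1) and equate Σ ρ_i t_i down to z_c; mantle fills any gap and the z_c terms cancel.
Column 1: 3.27×2080 + 9.58×2900 + 10.3×2860 + (z_c − 23.15)×3310
Column 2: 0.45×0 + x×2660 + 14.8×2970 + (z_c − 0.45 − 14.8 − x)×3310
The z_c×3310 term appears on both sides and cancels. Collect the known terms of each column as K = Σ(ρt)_known − 3310 × (depth of known layers): K_1 = 64041.6 − 3310×23.15 = −12584.9; K_2 = 43956 − 3310×(0.45 + 14.8) = −6521.5.
Balance: K_1 = K_2 − x×(3310 − 2660), so x = (K_2 − K_1)/(3310 − 2660) = 6063.4/650 = 9.33 km.

9.33 km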